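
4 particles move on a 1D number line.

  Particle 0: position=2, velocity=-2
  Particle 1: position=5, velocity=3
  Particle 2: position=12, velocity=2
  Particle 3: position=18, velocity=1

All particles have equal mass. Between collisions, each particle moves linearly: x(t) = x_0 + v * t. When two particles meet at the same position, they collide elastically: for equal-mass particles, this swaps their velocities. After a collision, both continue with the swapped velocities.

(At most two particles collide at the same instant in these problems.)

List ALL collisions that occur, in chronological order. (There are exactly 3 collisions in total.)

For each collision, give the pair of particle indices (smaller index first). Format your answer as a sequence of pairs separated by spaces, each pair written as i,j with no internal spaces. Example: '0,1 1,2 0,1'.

Answer: 2,3 1,2 2,3

Derivation:
Collision at t=6: particles 2 and 3 swap velocities; positions: p0=-10 p1=23 p2=24 p3=24; velocities now: v0=-2 v1=3 v2=1 v3=2
Collision at t=13/2: particles 1 and 2 swap velocities; positions: p0=-11 p1=49/2 p2=49/2 p3=25; velocities now: v0=-2 v1=1 v2=3 v3=2
Collision at t=7: particles 2 and 3 swap velocities; positions: p0=-12 p1=25 p2=26 p3=26; velocities now: v0=-2 v1=1 v2=2 v3=3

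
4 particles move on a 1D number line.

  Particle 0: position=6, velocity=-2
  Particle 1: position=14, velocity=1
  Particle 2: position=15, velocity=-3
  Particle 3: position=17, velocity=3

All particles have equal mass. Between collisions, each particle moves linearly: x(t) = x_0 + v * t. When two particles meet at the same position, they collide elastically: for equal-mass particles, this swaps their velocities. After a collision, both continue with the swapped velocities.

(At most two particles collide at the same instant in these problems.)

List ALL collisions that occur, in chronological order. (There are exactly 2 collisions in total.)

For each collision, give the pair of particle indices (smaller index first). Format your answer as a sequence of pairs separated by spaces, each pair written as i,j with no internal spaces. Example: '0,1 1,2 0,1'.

Collision at t=1/4: particles 1 and 2 swap velocities; positions: p0=11/2 p1=57/4 p2=57/4 p3=71/4; velocities now: v0=-2 v1=-3 v2=1 v3=3
Collision at t=9: particles 0 and 1 swap velocities; positions: p0=-12 p1=-12 p2=23 p3=44; velocities now: v0=-3 v1=-2 v2=1 v3=3

Answer: 1,2 0,1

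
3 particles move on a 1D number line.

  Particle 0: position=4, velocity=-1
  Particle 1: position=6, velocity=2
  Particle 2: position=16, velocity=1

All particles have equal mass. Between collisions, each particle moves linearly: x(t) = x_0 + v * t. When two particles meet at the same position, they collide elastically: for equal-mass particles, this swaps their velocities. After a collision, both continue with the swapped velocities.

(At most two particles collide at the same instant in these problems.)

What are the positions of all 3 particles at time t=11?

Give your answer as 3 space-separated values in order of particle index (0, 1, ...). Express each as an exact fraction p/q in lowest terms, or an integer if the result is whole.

Collision at t=10: particles 1 and 2 swap velocities; positions: p0=-6 p1=26 p2=26; velocities now: v0=-1 v1=1 v2=2
Advance to t=11 (no further collisions before then); velocities: v0=-1 v1=1 v2=2; positions = -7 27 28

Answer: -7 27 28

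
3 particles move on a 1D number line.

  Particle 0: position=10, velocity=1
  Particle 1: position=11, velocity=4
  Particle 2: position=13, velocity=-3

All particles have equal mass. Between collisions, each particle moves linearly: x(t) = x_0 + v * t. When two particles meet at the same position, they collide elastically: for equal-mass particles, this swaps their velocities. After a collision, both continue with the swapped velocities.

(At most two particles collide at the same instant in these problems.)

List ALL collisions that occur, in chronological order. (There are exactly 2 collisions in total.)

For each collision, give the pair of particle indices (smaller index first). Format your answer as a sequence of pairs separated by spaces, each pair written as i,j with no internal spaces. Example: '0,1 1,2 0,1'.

Answer: 1,2 0,1

Derivation:
Collision at t=2/7: particles 1 and 2 swap velocities; positions: p0=72/7 p1=85/7 p2=85/7; velocities now: v0=1 v1=-3 v2=4
Collision at t=3/4: particles 0 and 1 swap velocities; positions: p0=43/4 p1=43/4 p2=14; velocities now: v0=-3 v1=1 v2=4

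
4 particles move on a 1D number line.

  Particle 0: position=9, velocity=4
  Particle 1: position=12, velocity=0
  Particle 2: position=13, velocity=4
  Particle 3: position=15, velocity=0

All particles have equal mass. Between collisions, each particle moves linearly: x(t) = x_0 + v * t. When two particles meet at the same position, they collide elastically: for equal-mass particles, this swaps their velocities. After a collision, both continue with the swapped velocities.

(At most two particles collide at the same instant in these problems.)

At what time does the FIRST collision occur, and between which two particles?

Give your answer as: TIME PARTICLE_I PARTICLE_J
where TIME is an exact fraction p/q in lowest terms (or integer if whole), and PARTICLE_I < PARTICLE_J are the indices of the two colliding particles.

Answer: 1/2 2 3

Derivation:
Pair (0,1): pos 9,12 vel 4,0 -> gap=3, closing at 4/unit, collide at t=3/4
Pair (1,2): pos 12,13 vel 0,4 -> not approaching (rel speed -4 <= 0)
Pair (2,3): pos 13,15 vel 4,0 -> gap=2, closing at 4/unit, collide at t=1/2
Earliest collision: t=1/2 between 2 and 3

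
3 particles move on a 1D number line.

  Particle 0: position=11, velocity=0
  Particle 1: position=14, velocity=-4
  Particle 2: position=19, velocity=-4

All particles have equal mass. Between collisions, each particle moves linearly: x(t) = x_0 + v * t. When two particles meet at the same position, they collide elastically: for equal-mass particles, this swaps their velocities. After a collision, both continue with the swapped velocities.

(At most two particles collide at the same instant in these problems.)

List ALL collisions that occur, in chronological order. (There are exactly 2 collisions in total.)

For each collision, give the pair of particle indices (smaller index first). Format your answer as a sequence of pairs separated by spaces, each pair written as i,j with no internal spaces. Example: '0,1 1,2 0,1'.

Answer: 0,1 1,2

Derivation:
Collision at t=3/4: particles 0 and 1 swap velocities; positions: p0=11 p1=11 p2=16; velocities now: v0=-4 v1=0 v2=-4
Collision at t=2: particles 1 and 2 swap velocities; positions: p0=6 p1=11 p2=11; velocities now: v0=-4 v1=-4 v2=0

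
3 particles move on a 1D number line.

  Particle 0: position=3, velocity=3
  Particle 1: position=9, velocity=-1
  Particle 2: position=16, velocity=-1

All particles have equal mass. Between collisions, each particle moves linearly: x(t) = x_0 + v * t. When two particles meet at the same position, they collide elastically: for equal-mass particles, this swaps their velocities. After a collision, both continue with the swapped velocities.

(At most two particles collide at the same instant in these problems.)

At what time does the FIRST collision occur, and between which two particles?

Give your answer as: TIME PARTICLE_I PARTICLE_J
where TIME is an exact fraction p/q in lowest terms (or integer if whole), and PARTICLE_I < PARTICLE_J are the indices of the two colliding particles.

Pair (0,1): pos 3,9 vel 3,-1 -> gap=6, closing at 4/unit, collide at t=3/2
Pair (1,2): pos 9,16 vel -1,-1 -> not approaching (rel speed 0 <= 0)
Earliest collision: t=3/2 between 0 and 1

Answer: 3/2 0 1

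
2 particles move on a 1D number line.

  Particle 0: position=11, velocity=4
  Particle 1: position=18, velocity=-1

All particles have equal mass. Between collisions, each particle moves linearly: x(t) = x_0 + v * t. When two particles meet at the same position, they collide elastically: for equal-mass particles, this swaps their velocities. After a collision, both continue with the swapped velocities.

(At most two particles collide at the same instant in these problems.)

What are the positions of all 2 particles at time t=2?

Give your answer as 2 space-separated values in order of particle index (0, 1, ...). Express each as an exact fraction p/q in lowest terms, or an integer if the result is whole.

Answer: 16 19

Derivation:
Collision at t=7/5: particles 0 and 1 swap velocities; positions: p0=83/5 p1=83/5; velocities now: v0=-1 v1=4
Advance to t=2 (no further collisions before then); velocities: v0=-1 v1=4; positions = 16 19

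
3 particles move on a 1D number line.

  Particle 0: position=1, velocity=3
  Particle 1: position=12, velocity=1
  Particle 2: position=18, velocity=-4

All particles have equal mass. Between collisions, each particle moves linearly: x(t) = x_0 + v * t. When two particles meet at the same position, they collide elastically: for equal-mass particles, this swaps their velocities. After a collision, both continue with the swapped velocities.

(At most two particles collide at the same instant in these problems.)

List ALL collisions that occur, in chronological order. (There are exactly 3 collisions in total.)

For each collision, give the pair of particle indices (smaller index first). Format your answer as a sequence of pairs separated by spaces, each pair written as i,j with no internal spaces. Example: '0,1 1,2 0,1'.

Answer: 1,2 0,1 1,2

Derivation:
Collision at t=6/5: particles 1 and 2 swap velocities; positions: p0=23/5 p1=66/5 p2=66/5; velocities now: v0=3 v1=-4 v2=1
Collision at t=17/7: particles 0 and 1 swap velocities; positions: p0=58/7 p1=58/7 p2=101/7; velocities now: v0=-4 v1=3 v2=1
Collision at t=11/2: particles 1 and 2 swap velocities; positions: p0=-4 p1=35/2 p2=35/2; velocities now: v0=-4 v1=1 v2=3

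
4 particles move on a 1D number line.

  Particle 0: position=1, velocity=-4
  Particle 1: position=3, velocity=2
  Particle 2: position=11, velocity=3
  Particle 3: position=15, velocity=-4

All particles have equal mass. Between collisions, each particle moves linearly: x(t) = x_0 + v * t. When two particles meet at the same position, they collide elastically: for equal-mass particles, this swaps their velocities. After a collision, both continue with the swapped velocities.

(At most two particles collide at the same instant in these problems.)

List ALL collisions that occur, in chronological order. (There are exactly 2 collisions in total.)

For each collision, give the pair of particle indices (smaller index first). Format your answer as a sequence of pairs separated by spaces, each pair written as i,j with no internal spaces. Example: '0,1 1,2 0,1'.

Collision at t=4/7: particles 2 and 3 swap velocities; positions: p0=-9/7 p1=29/7 p2=89/7 p3=89/7; velocities now: v0=-4 v1=2 v2=-4 v3=3
Collision at t=2: particles 1 and 2 swap velocities; positions: p0=-7 p1=7 p2=7 p3=17; velocities now: v0=-4 v1=-4 v2=2 v3=3

Answer: 2,3 1,2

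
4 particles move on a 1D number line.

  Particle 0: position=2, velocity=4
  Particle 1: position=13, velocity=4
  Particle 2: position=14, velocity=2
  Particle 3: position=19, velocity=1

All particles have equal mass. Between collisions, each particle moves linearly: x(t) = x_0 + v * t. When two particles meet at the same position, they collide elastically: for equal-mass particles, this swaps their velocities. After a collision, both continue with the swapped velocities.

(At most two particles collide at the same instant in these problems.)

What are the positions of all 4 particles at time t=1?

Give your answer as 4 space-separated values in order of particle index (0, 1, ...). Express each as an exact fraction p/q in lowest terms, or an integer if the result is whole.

Answer: 6 16 17 20

Derivation:
Collision at t=1/2: particles 1 and 2 swap velocities; positions: p0=4 p1=15 p2=15 p3=39/2; velocities now: v0=4 v1=2 v2=4 v3=1
Advance to t=1 (no further collisions before then); velocities: v0=4 v1=2 v2=4 v3=1; positions = 6 16 17 20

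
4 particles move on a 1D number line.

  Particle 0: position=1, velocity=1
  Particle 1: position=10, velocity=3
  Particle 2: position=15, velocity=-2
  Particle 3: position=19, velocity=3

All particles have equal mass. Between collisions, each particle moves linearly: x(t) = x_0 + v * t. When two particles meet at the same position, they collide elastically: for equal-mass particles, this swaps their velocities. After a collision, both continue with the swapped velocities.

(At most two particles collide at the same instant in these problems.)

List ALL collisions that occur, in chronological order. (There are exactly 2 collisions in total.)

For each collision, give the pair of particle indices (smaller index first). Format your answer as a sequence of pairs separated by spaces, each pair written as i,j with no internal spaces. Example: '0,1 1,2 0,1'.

Answer: 1,2 0,1

Derivation:
Collision at t=1: particles 1 and 2 swap velocities; positions: p0=2 p1=13 p2=13 p3=22; velocities now: v0=1 v1=-2 v2=3 v3=3
Collision at t=14/3: particles 0 and 1 swap velocities; positions: p0=17/3 p1=17/3 p2=24 p3=33; velocities now: v0=-2 v1=1 v2=3 v3=3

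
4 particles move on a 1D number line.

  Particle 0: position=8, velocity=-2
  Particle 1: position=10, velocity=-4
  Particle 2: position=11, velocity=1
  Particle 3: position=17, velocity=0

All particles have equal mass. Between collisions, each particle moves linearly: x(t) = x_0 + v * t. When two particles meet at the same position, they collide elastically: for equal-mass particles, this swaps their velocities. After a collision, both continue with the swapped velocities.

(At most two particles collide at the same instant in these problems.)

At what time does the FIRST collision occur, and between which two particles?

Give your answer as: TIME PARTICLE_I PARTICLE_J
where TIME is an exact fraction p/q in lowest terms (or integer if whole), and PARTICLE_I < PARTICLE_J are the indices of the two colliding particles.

Pair (0,1): pos 8,10 vel -2,-4 -> gap=2, closing at 2/unit, collide at t=1
Pair (1,2): pos 10,11 vel -4,1 -> not approaching (rel speed -5 <= 0)
Pair (2,3): pos 11,17 vel 1,0 -> gap=6, closing at 1/unit, collide at t=6
Earliest collision: t=1 between 0 and 1

Answer: 1 0 1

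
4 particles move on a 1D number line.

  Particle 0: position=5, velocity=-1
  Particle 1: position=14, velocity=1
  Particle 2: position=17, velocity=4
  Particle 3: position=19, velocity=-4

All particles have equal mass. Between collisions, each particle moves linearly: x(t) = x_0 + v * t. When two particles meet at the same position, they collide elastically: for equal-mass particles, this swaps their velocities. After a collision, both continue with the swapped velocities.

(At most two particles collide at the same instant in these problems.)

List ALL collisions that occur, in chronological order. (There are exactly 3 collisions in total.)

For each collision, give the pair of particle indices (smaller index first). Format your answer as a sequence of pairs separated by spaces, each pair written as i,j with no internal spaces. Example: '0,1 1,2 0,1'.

Answer: 2,3 1,2 0,1

Derivation:
Collision at t=1/4: particles 2 and 3 swap velocities; positions: p0=19/4 p1=57/4 p2=18 p3=18; velocities now: v0=-1 v1=1 v2=-4 v3=4
Collision at t=1: particles 1 and 2 swap velocities; positions: p0=4 p1=15 p2=15 p3=21; velocities now: v0=-1 v1=-4 v2=1 v3=4
Collision at t=14/3: particles 0 and 1 swap velocities; positions: p0=1/3 p1=1/3 p2=56/3 p3=107/3; velocities now: v0=-4 v1=-1 v2=1 v3=4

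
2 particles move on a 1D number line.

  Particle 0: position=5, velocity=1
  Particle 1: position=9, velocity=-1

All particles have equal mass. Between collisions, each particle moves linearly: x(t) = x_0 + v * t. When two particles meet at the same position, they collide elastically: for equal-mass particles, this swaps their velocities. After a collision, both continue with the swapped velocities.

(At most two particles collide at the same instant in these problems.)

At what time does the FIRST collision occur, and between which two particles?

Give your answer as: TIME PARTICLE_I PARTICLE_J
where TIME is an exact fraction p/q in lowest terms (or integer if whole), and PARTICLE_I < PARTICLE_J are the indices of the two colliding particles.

Answer: 2 0 1

Derivation:
Pair (0,1): pos 5,9 vel 1,-1 -> gap=4, closing at 2/unit, collide at t=2
Earliest collision: t=2 between 0 and 1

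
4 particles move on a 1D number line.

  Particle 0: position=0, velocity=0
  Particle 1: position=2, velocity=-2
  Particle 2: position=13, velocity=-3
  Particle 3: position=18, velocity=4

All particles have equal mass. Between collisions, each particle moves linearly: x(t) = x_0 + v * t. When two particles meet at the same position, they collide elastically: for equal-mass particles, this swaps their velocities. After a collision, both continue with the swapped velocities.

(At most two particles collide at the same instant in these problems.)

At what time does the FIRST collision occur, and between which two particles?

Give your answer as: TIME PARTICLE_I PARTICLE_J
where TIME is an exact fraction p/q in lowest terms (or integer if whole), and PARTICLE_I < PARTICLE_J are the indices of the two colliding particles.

Pair (0,1): pos 0,2 vel 0,-2 -> gap=2, closing at 2/unit, collide at t=1
Pair (1,2): pos 2,13 vel -2,-3 -> gap=11, closing at 1/unit, collide at t=11
Pair (2,3): pos 13,18 vel -3,4 -> not approaching (rel speed -7 <= 0)
Earliest collision: t=1 between 0 and 1

Answer: 1 0 1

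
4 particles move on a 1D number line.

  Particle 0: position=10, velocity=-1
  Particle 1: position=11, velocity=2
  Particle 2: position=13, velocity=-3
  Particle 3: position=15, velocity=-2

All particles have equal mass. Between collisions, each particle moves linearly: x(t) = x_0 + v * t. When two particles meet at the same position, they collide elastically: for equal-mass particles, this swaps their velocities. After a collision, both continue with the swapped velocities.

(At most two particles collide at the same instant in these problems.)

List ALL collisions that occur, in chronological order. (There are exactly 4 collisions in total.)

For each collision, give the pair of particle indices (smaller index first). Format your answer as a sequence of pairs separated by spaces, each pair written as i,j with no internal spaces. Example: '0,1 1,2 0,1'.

Answer: 1,2 2,3 0,1 1,2

Derivation:
Collision at t=2/5: particles 1 and 2 swap velocities; positions: p0=48/5 p1=59/5 p2=59/5 p3=71/5; velocities now: v0=-1 v1=-3 v2=2 v3=-2
Collision at t=1: particles 2 and 3 swap velocities; positions: p0=9 p1=10 p2=13 p3=13; velocities now: v0=-1 v1=-3 v2=-2 v3=2
Collision at t=3/2: particles 0 and 1 swap velocities; positions: p0=17/2 p1=17/2 p2=12 p3=14; velocities now: v0=-3 v1=-1 v2=-2 v3=2
Collision at t=5: particles 1 and 2 swap velocities; positions: p0=-2 p1=5 p2=5 p3=21; velocities now: v0=-3 v1=-2 v2=-1 v3=2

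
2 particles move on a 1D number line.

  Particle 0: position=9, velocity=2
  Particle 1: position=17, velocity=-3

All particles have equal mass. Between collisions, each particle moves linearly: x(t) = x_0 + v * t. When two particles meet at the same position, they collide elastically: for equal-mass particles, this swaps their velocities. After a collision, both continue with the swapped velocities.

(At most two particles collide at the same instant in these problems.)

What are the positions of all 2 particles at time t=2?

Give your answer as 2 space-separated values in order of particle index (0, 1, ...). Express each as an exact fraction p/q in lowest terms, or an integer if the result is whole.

Answer: 11 13

Derivation:
Collision at t=8/5: particles 0 and 1 swap velocities; positions: p0=61/5 p1=61/5; velocities now: v0=-3 v1=2
Advance to t=2 (no further collisions before then); velocities: v0=-3 v1=2; positions = 11 13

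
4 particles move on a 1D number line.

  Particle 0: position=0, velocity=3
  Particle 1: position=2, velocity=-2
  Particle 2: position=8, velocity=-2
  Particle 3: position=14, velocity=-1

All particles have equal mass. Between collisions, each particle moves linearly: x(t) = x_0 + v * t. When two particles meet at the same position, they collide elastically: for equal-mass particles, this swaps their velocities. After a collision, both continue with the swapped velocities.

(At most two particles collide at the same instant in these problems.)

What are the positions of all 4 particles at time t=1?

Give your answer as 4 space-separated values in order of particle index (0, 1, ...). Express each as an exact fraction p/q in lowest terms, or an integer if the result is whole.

Answer: 0 3 6 13

Derivation:
Collision at t=2/5: particles 0 and 1 swap velocities; positions: p0=6/5 p1=6/5 p2=36/5 p3=68/5; velocities now: v0=-2 v1=3 v2=-2 v3=-1
Advance to t=1 (no further collisions before then); velocities: v0=-2 v1=3 v2=-2 v3=-1; positions = 0 3 6 13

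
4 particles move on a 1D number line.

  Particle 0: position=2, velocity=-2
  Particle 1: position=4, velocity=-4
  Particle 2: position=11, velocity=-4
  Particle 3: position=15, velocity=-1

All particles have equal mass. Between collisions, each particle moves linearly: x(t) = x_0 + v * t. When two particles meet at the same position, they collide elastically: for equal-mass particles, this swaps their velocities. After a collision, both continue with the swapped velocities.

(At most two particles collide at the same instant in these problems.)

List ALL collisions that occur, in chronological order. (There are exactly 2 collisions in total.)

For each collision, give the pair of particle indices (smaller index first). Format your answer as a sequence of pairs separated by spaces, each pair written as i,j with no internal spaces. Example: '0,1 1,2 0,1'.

Answer: 0,1 1,2

Derivation:
Collision at t=1: particles 0 and 1 swap velocities; positions: p0=0 p1=0 p2=7 p3=14; velocities now: v0=-4 v1=-2 v2=-4 v3=-1
Collision at t=9/2: particles 1 and 2 swap velocities; positions: p0=-14 p1=-7 p2=-7 p3=21/2; velocities now: v0=-4 v1=-4 v2=-2 v3=-1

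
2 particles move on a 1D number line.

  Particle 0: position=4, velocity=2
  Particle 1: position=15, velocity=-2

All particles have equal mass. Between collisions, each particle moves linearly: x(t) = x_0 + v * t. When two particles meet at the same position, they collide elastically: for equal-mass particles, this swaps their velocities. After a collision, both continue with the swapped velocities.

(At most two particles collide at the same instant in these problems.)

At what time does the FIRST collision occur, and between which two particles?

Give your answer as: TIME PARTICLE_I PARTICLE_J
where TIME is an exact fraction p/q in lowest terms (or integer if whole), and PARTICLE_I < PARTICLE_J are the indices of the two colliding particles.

Pair (0,1): pos 4,15 vel 2,-2 -> gap=11, closing at 4/unit, collide at t=11/4
Earliest collision: t=11/4 between 0 and 1

Answer: 11/4 0 1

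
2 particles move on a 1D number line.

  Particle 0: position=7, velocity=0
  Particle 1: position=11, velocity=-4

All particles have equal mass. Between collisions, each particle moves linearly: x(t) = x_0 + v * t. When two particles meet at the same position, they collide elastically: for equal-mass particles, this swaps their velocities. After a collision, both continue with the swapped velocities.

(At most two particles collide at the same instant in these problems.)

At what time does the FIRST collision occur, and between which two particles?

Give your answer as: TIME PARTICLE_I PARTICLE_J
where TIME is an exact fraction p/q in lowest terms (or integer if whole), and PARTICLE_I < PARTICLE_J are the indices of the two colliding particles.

Answer: 1 0 1

Derivation:
Pair (0,1): pos 7,11 vel 0,-4 -> gap=4, closing at 4/unit, collide at t=1
Earliest collision: t=1 between 0 and 1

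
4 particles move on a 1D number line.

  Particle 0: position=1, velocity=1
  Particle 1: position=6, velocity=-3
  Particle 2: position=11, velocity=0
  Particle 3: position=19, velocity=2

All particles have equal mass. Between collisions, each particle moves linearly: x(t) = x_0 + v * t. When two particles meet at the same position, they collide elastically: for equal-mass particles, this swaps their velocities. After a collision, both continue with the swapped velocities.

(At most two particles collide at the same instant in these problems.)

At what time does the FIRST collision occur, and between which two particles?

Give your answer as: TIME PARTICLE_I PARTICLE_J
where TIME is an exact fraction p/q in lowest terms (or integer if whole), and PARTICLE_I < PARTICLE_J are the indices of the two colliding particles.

Answer: 5/4 0 1

Derivation:
Pair (0,1): pos 1,6 vel 1,-3 -> gap=5, closing at 4/unit, collide at t=5/4
Pair (1,2): pos 6,11 vel -3,0 -> not approaching (rel speed -3 <= 0)
Pair (2,3): pos 11,19 vel 0,2 -> not approaching (rel speed -2 <= 0)
Earliest collision: t=5/4 between 0 and 1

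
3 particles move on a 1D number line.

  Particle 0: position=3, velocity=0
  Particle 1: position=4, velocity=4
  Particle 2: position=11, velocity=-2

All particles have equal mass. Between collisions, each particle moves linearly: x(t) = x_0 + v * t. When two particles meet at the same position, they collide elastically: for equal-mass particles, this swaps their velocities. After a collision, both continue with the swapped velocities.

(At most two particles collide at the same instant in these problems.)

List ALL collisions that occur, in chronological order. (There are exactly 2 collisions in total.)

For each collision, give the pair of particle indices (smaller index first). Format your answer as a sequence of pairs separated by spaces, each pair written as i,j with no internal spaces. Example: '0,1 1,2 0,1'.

Answer: 1,2 0,1

Derivation:
Collision at t=7/6: particles 1 and 2 swap velocities; positions: p0=3 p1=26/3 p2=26/3; velocities now: v0=0 v1=-2 v2=4
Collision at t=4: particles 0 and 1 swap velocities; positions: p0=3 p1=3 p2=20; velocities now: v0=-2 v1=0 v2=4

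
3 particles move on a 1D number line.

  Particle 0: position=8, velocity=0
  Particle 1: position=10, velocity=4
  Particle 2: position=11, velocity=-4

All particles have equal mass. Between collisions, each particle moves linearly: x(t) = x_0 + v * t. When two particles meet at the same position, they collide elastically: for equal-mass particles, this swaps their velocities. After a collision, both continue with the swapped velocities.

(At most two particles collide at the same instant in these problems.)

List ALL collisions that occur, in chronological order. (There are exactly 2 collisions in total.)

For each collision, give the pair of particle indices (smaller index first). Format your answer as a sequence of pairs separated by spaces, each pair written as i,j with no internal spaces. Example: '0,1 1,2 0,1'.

Answer: 1,2 0,1

Derivation:
Collision at t=1/8: particles 1 and 2 swap velocities; positions: p0=8 p1=21/2 p2=21/2; velocities now: v0=0 v1=-4 v2=4
Collision at t=3/4: particles 0 and 1 swap velocities; positions: p0=8 p1=8 p2=13; velocities now: v0=-4 v1=0 v2=4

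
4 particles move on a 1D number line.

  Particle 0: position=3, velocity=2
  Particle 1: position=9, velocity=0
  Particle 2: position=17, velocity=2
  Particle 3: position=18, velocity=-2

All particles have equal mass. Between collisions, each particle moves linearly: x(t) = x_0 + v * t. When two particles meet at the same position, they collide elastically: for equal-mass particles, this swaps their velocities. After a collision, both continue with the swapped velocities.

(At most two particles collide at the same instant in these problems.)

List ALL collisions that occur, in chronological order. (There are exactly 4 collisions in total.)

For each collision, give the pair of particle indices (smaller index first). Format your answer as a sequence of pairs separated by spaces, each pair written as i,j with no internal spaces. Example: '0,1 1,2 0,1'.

Collision at t=1/4: particles 2 and 3 swap velocities; positions: p0=7/2 p1=9 p2=35/2 p3=35/2; velocities now: v0=2 v1=0 v2=-2 v3=2
Collision at t=3: particles 0 and 1 swap velocities; positions: p0=9 p1=9 p2=12 p3=23; velocities now: v0=0 v1=2 v2=-2 v3=2
Collision at t=15/4: particles 1 and 2 swap velocities; positions: p0=9 p1=21/2 p2=21/2 p3=49/2; velocities now: v0=0 v1=-2 v2=2 v3=2
Collision at t=9/2: particles 0 and 1 swap velocities; positions: p0=9 p1=9 p2=12 p3=26; velocities now: v0=-2 v1=0 v2=2 v3=2

Answer: 2,3 0,1 1,2 0,1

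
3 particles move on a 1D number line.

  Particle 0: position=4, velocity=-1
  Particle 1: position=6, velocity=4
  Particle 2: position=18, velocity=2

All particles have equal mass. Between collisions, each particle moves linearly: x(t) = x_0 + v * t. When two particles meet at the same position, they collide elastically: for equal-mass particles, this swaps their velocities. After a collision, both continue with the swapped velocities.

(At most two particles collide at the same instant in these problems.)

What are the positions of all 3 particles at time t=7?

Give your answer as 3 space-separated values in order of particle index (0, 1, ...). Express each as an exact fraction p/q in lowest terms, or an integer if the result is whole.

Collision at t=6: particles 1 and 2 swap velocities; positions: p0=-2 p1=30 p2=30; velocities now: v0=-1 v1=2 v2=4
Advance to t=7 (no further collisions before then); velocities: v0=-1 v1=2 v2=4; positions = -3 32 34

Answer: -3 32 34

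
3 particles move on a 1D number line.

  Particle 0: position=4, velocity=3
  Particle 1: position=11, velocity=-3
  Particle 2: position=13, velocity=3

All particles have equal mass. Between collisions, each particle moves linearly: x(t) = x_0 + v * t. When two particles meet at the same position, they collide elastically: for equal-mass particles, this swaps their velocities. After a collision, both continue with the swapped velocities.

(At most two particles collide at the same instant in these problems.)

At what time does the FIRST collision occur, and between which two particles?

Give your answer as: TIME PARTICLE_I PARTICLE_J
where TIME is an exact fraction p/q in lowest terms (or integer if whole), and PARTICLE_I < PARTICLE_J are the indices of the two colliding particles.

Pair (0,1): pos 4,11 vel 3,-3 -> gap=7, closing at 6/unit, collide at t=7/6
Pair (1,2): pos 11,13 vel -3,3 -> not approaching (rel speed -6 <= 0)
Earliest collision: t=7/6 between 0 and 1

Answer: 7/6 0 1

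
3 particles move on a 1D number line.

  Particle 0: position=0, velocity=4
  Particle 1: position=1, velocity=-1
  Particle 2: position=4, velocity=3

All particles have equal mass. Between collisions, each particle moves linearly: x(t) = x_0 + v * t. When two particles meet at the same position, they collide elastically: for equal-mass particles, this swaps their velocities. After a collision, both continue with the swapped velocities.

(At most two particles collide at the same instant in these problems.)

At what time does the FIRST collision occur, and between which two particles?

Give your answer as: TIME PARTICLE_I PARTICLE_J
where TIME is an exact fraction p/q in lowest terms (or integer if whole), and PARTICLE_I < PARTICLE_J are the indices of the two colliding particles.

Pair (0,1): pos 0,1 vel 4,-1 -> gap=1, closing at 5/unit, collide at t=1/5
Pair (1,2): pos 1,4 vel -1,3 -> not approaching (rel speed -4 <= 0)
Earliest collision: t=1/5 between 0 and 1

Answer: 1/5 0 1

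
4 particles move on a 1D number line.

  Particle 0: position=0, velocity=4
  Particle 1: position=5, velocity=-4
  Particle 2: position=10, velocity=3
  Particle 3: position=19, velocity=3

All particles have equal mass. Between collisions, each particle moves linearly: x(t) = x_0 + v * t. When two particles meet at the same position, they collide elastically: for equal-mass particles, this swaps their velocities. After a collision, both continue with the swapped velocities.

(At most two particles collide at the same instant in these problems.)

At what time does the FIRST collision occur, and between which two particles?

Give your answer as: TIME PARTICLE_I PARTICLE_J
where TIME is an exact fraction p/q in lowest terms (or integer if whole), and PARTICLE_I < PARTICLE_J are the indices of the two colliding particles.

Pair (0,1): pos 0,5 vel 4,-4 -> gap=5, closing at 8/unit, collide at t=5/8
Pair (1,2): pos 5,10 vel -4,3 -> not approaching (rel speed -7 <= 0)
Pair (2,3): pos 10,19 vel 3,3 -> not approaching (rel speed 0 <= 0)
Earliest collision: t=5/8 between 0 and 1

Answer: 5/8 0 1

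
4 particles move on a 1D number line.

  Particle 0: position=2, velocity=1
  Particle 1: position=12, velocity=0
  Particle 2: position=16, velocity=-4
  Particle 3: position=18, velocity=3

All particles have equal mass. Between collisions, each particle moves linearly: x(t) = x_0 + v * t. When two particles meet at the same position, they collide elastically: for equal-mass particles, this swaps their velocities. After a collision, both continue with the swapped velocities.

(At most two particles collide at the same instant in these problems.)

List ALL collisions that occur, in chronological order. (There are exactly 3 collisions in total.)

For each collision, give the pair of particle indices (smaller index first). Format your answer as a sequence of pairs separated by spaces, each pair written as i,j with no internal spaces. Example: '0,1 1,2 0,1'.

Collision at t=1: particles 1 and 2 swap velocities; positions: p0=3 p1=12 p2=12 p3=21; velocities now: v0=1 v1=-4 v2=0 v3=3
Collision at t=14/5: particles 0 and 1 swap velocities; positions: p0=24/5 p1=24/5 p2=12 p3=132/5; velocities now: v0=-4 v1=1 v2=0 v3=3
Collision at t=10: particles 1 and 2 swap velocities; positions: p0=-24 p1=12 p2=12 p3=48; velocities now: v0=-4 v1=0 v2=1 v3=3

Answer: 1,2 0,1 1,2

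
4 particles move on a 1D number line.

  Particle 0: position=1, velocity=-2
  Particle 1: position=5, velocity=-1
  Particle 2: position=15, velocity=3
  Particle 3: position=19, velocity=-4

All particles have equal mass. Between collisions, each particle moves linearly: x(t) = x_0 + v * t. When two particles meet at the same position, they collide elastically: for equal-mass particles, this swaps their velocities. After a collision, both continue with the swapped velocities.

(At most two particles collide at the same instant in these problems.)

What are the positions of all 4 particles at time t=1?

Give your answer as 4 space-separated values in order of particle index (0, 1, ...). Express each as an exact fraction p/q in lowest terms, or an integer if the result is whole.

Answer: -1 4 15 18

Derivation:
Collision at t=4/7: particles 2 and 3 swap velocities; positions: p0=-1/7 p1=31/7 p2=117/7 p3=117/7; velocities now: v0=-2 v1=-1 v2=-4 v3=3
Advance to t=1 (no further collisions before then); velocities: v0=-2 v1=-1 v2=-4 v3=3; positions = -1 4 15 18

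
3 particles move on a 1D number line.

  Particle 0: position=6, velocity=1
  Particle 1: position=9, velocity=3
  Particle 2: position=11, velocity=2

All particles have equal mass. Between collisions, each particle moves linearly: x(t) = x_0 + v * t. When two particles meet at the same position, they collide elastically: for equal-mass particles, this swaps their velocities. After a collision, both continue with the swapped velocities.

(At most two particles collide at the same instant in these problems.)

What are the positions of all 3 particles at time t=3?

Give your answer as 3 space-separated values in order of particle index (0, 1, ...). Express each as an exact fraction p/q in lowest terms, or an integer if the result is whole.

Answer: 9 17 18

Derivation:
Collision at t=2: particles 1 and 2 swap velocities; positions: p0=8 p1=15 p2=15; velocities now: v0=1 v1=2 v2=3
Advance to t=3 (no further collisions before then); velocities: v0=1 v1=2 v2=3; positions = 9 17 18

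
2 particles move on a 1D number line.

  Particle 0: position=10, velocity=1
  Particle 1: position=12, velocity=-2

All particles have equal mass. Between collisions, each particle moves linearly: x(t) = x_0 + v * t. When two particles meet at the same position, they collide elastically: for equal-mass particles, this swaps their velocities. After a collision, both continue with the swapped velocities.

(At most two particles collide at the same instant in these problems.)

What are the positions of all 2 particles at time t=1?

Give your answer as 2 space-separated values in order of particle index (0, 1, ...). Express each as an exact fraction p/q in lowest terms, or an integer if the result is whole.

Answer: 10 11

Derivation:
Collision at t=2/3: particles 0 and 1 swap velocities; positions: p0=32/3 p1=32/3; velocities now: v0=-2 v1=1
Advance to t=1 (no further collisions before then); velocities: v0=-2 v1=1; positions = 10 11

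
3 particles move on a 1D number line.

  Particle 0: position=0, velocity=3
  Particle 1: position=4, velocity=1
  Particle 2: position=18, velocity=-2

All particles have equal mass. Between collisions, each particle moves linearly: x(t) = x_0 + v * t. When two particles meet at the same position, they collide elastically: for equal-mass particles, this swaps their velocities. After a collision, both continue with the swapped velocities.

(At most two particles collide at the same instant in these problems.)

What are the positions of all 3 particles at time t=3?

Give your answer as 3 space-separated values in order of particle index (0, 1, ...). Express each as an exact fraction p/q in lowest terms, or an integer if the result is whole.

Collision at t=2: particles 0 and 1 swap velocities; positions: p0=6 p1=6 p2=14; velocities now: v0=1 v1=3 v2=-2
Advance to t=3 (no further collisions before then); velocities: v0=1 v1=3 v2=-2; positions = 7 9 12

Answer: 7 9 12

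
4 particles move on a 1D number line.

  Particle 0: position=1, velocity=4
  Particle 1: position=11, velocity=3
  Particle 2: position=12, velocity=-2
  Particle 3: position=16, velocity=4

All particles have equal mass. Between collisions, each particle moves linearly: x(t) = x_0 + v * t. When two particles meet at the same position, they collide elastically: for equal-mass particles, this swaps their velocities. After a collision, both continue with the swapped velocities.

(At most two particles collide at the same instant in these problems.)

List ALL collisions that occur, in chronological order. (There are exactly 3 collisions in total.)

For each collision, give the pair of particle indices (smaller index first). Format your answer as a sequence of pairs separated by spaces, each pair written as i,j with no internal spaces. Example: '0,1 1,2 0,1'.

Answer: 1,2 0,1 1,2

Derivation:
Collision at t=1/5: particles 1 and 2 swap velocities; positions: p0=9/5 p1=58/5 p2=58/5 p3=84/5; velocities now: v0=4 v1=-2 v2=3 v3=4
Collision at t=11/6: particles 0 and 1 swap velocities; positions: p0=25/3 p1=25/3 p2=33/2 p3=70/3; velocities now: v0=-2 v1=4 v2=3 v3=4
Collision at t=10: particles 1 and 2 swap velocities; positions: p0=-8 p1=41 p2=41 p3=56; velocities now: v0=-2 v1=3 v2=4 v3=4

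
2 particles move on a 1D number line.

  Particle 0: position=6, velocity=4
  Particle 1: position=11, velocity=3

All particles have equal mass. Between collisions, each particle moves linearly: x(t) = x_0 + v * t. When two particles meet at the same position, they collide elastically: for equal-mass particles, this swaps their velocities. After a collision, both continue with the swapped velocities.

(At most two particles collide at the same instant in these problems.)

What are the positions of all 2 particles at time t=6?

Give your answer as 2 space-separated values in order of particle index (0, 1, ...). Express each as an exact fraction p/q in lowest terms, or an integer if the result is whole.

Answer: 29 30

Derivation:
Collision at t=5: particles 0 and 1 swap velocities; positions: p0=26 p1=26; velocities now: v0=3 v1=4
Advance to t=6 (no further collisions before then); velocities: v0=3 v1=4; positions = 29 30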